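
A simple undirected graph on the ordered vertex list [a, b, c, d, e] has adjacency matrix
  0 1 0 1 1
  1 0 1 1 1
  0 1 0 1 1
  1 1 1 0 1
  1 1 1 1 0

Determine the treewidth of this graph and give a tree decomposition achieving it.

Treewidth 3.
One optimal decomposition is:
Bags: B1 = {b, c, d, e}  B2 = {a, b, d, e}
Tree: B1–B2

Each bag holds 4 vertices, so the decomposition has width 3, which upper-bounds the treewidth. For the lower bound, the 4 vertices {b, c, d, e} are pairwise adjacent, and any tree decomposition puts a clique entirely inside one bag — forcing width ≥ 3. Combining the bounds, tw(G) = 3.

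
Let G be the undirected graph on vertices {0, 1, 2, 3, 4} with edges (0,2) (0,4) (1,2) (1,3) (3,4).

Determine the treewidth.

A width-2 tree decomposition is:
Bags: B1 = {0, 2, 4}  B2 = {1, 2, 4}  B3 = {1, 3, 4}
Tree: B1–B2, B2–B3
Each bag holds 3 vertices, so the decomposition has width 2, which upper-bounds the treewidth. Since 4–0–2–1–3–4 is a cycle in G, G is not acyclic. Forests are exactly the graphs of treewidth ≤ 1, so tw(G) ≥ 2. The upper and lower bounds meet at 2, so that is the treewidth.

2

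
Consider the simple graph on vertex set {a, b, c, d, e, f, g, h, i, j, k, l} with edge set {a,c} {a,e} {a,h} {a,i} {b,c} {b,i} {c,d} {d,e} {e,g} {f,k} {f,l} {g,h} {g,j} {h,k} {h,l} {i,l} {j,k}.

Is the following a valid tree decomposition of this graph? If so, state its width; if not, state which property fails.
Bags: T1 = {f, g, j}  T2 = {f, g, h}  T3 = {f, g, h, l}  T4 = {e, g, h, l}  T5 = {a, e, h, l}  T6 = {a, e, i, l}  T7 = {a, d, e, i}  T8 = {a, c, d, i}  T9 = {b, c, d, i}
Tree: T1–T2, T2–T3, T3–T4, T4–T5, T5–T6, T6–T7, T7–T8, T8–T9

A tree decomposition must satisfy three properties: every vertex lies in some bag; for every edge, both endpoints lie together in some bag; and for every vertex, the bags containing it form a connected subtree. Here vertex k appears in no bag, so the decomposition is invalid.

No — vertex k appears in no bag.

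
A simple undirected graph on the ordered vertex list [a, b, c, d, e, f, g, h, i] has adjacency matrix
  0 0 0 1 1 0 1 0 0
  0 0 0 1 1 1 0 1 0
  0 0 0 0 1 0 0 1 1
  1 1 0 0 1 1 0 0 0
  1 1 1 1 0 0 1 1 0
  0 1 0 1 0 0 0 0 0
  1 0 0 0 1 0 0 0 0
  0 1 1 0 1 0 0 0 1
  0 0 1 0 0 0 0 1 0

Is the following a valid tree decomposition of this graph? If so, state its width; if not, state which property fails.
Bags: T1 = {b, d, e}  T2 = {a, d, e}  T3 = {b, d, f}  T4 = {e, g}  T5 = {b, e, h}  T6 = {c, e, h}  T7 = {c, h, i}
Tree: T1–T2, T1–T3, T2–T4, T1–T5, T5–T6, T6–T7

No — edge (a,g) lies in no bag.

A tree decomposition must satisfy three properties: every vertex lies in some bag; for every edge, both endpoints lie together in some bag; and for every vertex, the bags containing it form a connected subtree. Here edge (a,g) lies in no bag, so the decomposition is invalid.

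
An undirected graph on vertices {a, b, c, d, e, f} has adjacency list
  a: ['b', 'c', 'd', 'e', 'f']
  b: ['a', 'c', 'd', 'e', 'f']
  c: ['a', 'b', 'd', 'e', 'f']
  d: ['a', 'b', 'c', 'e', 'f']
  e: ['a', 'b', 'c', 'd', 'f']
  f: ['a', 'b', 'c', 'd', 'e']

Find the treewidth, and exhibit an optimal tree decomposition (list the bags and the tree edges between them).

A single bag containing all 6 vertices is trivially a valid decomposition of width 5. Conversely, {a, b, c, d, e, f} is a clique of size 6, and the vertices of any clique must share a bag in every tree decomposition; so some bag has ≥ 6 vertices and tw(G) ≥ 5. Combining the bounds, tw(G) = 5.

Treewidth 5.
One optimal decomposition is:
Bags: B1 = {a, b, c, d, e, f}
Tree: (single bag)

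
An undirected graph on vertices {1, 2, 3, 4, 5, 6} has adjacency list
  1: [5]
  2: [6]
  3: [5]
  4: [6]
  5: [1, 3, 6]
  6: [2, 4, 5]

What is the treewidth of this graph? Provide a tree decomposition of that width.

Every bag has size at most 2, so the width is 2 − 1 = 1 and tw(G) ≤ 1. G has an edge, so its treewidth is at least 1. Therefore the treewidth is 1.

Treewidth 1.
One optimal decomposition is:
Bags: B1 = {1, 5}  B2 = {5, 6}  B3 = {4, 6}  B4 = {3, 5}  B5 = {2, 6}
Tree: B1–B2, B2–B3, B2–B4, B2–B5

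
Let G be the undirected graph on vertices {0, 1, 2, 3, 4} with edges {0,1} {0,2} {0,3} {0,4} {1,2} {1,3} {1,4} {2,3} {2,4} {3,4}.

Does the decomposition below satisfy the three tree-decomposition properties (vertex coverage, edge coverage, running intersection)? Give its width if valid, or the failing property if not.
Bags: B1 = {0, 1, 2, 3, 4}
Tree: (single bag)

Yes; width 4.

Checking the three conditions: (i) the bags cover all of {0, 1, 2, 3, 4}; (ii) for each edge, some bag contains both endpoints; (iii) the bags containing any fixed vertex form a subtree. All hold, so the decomposition is valid with width 5 − 1 = 4.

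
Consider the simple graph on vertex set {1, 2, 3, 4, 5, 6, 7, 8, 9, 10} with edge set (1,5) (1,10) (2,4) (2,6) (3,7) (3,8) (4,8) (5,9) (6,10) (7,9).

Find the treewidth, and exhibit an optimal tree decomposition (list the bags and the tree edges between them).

The largest bag has 3 vertices, giving width 2; this decomposition certifies tw(G) ≤ 2. Since 7–9–5–1–10–6–2–4–8–3–7 is a cycle in G, G is not acyclic. Forests are exactly the graphs of treewidth ≤ 1, so tw(G) ≥ 2. Therefore the treewidth is 2.

Treewidth 2.
Bags: B1 = {5, 7, 9}  B2 = {1, 5, 7}  B3 = {1, 7, 10}  B4 = {6, 7, 10}  B5 = {2, 6, 7}  B6 = {2, 4, 7}  B7 = {4, 7, 8}  B8 = {3, 7, 8}
Tree: B1–B2, B2–B3, B3–B4, B4–B5, B5–B6, B6–B7, B7–B8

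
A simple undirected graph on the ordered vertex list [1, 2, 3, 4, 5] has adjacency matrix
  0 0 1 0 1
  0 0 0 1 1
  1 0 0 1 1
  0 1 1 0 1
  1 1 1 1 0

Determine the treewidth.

A width-2 tree decomposition is:
Bags: B1 = {3, 4, 5}  B2 = {2, 4, 5}  B3 = {1, 3, 5}
Tree: B1–B2, B1–B3
Every bag has size at most 3, so the width is 3 − 1 = 2 and tw(G) ≤ 2. On the other hand G contains the 3-clique {2, 4, 5}. A clique must lie in a single bag of any decomposition, so no decomposition can have width below 2. The upper and lower bounds meet at 2, so that is the treewidth.

2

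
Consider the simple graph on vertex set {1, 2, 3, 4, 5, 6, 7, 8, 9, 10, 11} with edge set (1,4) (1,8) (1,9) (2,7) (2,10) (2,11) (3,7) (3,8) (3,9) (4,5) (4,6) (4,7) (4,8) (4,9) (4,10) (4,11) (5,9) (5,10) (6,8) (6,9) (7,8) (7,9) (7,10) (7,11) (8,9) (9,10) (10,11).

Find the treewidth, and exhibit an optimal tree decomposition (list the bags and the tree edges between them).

Treewidth 3.
Bags: B1 = {3, 7, 8, 9}  B2 = {4, 7, 8, 9}  B3 = {4, 7, 9, 10}  B4 = {1, 4, 8, 9}  B5 = {4, 7, 10, 11}  B6 = {4, 5, 9, 10}  B7 = {4, 6, 8, 9}  B8 = {2, 7, 10, 11}
Tree: B1–B2, B2–B3, B2–B4, B3–B5, B3–B6, B2–B7, B5–B8

The largest bag has 4 vertices, giving width 3; this decomposition certifies tw(G) ≤ 3. Conversely, {2, 7, 10, 11} is a clique of size 4, and the vertices of any clique must share a bag in every tree decomposition; so some bag has ≥ 4 vertices and tw(G) ≥ 3. Combining the bounds, tw(G) = 3.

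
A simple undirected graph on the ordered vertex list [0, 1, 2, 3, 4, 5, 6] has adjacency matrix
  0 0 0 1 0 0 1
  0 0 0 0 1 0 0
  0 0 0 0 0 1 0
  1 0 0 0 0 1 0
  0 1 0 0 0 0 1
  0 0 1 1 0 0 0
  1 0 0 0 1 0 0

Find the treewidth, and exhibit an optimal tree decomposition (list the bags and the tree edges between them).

Every bag has size at most 2, so the width is 2 − 1 = 1 and tw(G) ≤ 1. Since G has at least one edge (e.g. 1–4), it is not an edgeless graph, so tw(G) ≥ 1. The upper and lower bounds meet at 1, so that is the treewidth.

Treewidth 1.
Bags: B1 = {1, 4}  B2 = {4, 6}  B3 = {0, 6}  B4 = {0, 3}  B5 = {3, 5}  B6 = {2, 5}
Tree: B1–B2, B2–B3, B3–B4, B4–B5, B5–B6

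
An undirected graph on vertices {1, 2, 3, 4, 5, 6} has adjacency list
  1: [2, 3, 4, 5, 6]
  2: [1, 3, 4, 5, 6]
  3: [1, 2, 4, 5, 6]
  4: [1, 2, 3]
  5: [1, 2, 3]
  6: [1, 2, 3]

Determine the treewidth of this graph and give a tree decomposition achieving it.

Treewidth 3.
One optimal decomposition is:
Bags: B1 = {1, 2, 3, 4}  B2 = {1, 2, 3, 5}  B3 = {1, 2, 3, 6}
Tree: B1–B2, B2–B3

The largest bag has 4 vertices, giving width 3; this decomposition certifies tw(G) ≤ 3. On the other hand G contains the 4-clique {1, 2, 3, 4}. A clique must lie in a single bag of any decomposition, so no decomposition can have width below 3. Therefore the treewidth is 3.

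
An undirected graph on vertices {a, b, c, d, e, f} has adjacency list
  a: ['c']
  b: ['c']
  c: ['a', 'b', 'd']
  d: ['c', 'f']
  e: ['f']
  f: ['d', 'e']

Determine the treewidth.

A width-1 tree decomposition is:
Bags: B1 = {e, f}  B2 = {d, f}  B3 = {c, d}  B4 = {b, c}  B5 = {a, c}
Tree: B1–B2, B2–B3, B3–B4, B3–B5
Every bag has size at most 2, so the width is 2 − 1 = 1 and tw(G) ≤ 1. Since G has at least one edge (e.g. e–f), it is not an edgeless graph, so tw(G) ≥ 1. Hence tw(G) = 1 exactly.

1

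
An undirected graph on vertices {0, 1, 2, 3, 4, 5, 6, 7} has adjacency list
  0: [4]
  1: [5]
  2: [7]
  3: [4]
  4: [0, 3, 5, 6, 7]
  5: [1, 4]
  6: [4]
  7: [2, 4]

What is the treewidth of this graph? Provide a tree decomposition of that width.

The largest bag has 2 vertices, giving width 1; this decomposition certifies tw(G) ≤ 1. Any graph with an edge has treewidth ≥ 1, and G has the edge 4–3. Hence tw(G) = 1 exactly.

Treewidth 1.
One optimal decomposition is:
Bags: B1 = {3, 4}  B2 = {4, 7}  B3 = {4, 5}  B4 = {2, 7}  B5 = {1, 5}  B6 = {4, 6}  B7 = {0, 4}
Tree: B1–B2, B1–B3, B2–B4, B3–B5, B2–B6, B3–B7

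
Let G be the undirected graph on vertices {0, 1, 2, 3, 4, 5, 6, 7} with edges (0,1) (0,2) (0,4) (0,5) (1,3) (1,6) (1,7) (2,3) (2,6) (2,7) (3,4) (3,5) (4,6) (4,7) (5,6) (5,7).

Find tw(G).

4

A width-4 tree decomposition is:
Bags: B1 = {1, 2, 3, 4, 5}  B2 = {1, 2, 4, 5, 7}  B3 = {0, 1, 2, 4, 5}  B4 = {1, 2, 4, 5, 6}
Tree: B1–B2, B2–B3, B3–B4
Each bag holds 5 vertices, so the decomposition has width 4, which upper-bounds the treewidth. For the lower bound: the 5 vertex sets {3,5}, {4,7}, {0,2}, {1}, {6} are disjoint, each induces a connected subgraph, and every pair is joined by at least one edge of G. Contracting each set to a single vertex therefore yields K_{5} as a minor, and since treewidth is minor-monotone, tw(G) ≥ tw(K_{5}) = 4. The upper and lower bounds meet at 4, so that is the treewidth.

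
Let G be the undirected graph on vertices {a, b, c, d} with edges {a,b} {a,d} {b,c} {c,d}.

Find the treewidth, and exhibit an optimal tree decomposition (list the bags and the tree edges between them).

Treewidth 2.
Bags: B1 = {a, c, d}  B2 = {a, b, c}
Tree: B1–B2

The largest bag has 3 vertices, giving width 2; this decomposition certifies tw(G) ≤ 2. Since c–d–a–b–c is a cycle in G, G is not acyclic. Forests are exactly the graphs of treewidth ≤ 1, so tw(G) ≥ 2. Therefore the treewidth is 2.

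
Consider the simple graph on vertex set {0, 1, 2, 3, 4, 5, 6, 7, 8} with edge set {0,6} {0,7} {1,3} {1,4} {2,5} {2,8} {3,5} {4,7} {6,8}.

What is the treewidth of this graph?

A width-2 tree decomposition is:
Bags: B1 = {1, 4, 7}  B2 = {1, 3, 7}  B3 = {3, 5, 7}  B4 = {2, 5, 7}  B5 = {2, 7, 8}  B6 = {6, 7, 8}  B7 = {0, 6, 7}
Tree: B1–B2, B2–B3, B3–B4, B4–B5, B5–B6, B6–B7
The largest bag has 3 vertices, giving width 2; this decomposition certifies tw(G) ≤ 2. For the lower bound, G contains the cycle 7–4–1–3–5–2–8–6–0–7, so G is not a forest; only forests have treewidth ≤ 1, hence tw(G) ≥ 2. The upper and lower bounds meet at 2, so that is the treewidth.

2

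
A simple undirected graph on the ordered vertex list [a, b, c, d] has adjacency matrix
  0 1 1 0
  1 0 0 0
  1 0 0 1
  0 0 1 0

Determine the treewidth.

1

A width-1 tree decomposition is:
Bags: B1 = {a, b}  B2 = {a, c}  B3 = {c, d}
Tree: B1–B2, B2–B3
Each bag holds 2 vertices, so the decomposition has width 1, which upper-bounds the treewidth. Since G has at least one edge (e.g. a–b), it is not an edgeless graph, so tw(G) ≥ 1. Therefore the treewidth is 1.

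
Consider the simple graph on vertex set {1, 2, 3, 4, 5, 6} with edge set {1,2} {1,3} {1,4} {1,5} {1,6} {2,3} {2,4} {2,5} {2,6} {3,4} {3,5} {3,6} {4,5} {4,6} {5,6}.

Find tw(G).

5

A width-5 tree decomposition is:
Bags: B1 = {1, 2, 3, 4, 5, 6}
Tree: (single bag)
With just one bag of size 6, the width is 6 − 1 = 5, so tw(G) ≤ 5. Conversely, {1, 2, 3, 4, 5, 6} is a clique of size 6, and the vertices of any clique must share a bag in every tree decomposition; so some bag has ≥ 6 vertices and tw(G) ≥ 5. Hence tw(G) = 5 exactly.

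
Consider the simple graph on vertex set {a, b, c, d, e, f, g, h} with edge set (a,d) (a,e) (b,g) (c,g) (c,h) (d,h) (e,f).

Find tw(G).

A width-1 tree decomposition is:
Bags: B1 = {e, f}  B2 = {a, e}  B3 = {a, d}  B4 = {d, h}  B5 = {c, h}  B6 = {c, g}  B7 = {b, g}
Tree: B1–B2, B2–B3, B3–B4, B4–B5, B5–B6, B6–B7
Every bag has size at most 2, so the width is 2 − 1 = 1 and tw(G) ≤ 1. G has an edge, so its treewidth is at least 1. Hence tw(G) = 1 exactly.

1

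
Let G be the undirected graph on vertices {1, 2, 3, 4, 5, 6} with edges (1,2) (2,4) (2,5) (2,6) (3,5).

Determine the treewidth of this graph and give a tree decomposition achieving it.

Treewidth 1.
One such decomposition:
Bags: B1 = {1, 2}  B2 = {2, 4}  B3 = {2, 6}  B4 = {2, 5}  B5 = {3, 5}
Tree: B1–B2, B1–B3, B3–B4, B4–B5

Each bag holds 2 vertices, so the decomposition has width 1, which upper-bounds the treewidth. G has an edge, so its treewidth is at least 1. Combining the bounds, tw(G) = 1.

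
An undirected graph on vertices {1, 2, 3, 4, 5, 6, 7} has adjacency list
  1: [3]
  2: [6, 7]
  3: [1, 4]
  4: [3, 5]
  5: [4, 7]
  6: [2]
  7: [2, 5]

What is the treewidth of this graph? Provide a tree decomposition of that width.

Every bag has size at most 2, so the width is 2 − 1 = 1 and tw(G) ≤ 1. Since G has at least one edge (e.g. 6–2), it is not an edgeless graph, so tw(G) ≥ 1. The upper and lower bounds meet at 1, so that is the treewidth.

Treewidth 1.
Bags: B1 = {2, 6}  B2 = {2, 7}  B3 = {5, 7}  B4 = {4, 5}  B5 = {3, 4}  B6 = {1, 3}
Tree: B1–B2, B2–B3, B3–B4, B4–B5, B5–B6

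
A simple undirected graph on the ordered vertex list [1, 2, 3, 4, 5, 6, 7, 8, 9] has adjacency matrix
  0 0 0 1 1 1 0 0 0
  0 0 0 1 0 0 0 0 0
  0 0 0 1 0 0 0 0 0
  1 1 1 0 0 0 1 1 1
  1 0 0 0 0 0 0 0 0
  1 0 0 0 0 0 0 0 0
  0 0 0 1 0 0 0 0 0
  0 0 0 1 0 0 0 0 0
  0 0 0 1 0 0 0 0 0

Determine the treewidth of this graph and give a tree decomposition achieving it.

Treewidth 1.
Bags: B1 = {1, 5}  B2 = {1, 4}  B3 = {4, 8}  B4 = {2, 4}  B5 = {3, 4}  B6 = {4, 9}  B7 = {1, 6}  B8 = {4, 7}
Tree: B1–B2, B2–B3, B3–B4, B2–B5, B4–B6, B2–B7, B5–B8

Every bag has size at most 2, so the width is 2 − 1 = 1 and tw(G) ≤ 1. Since G has at least one edge (e.g. 1–5), it is not an edgeless graph, so tw(G) ≥ 1. The upper and lower bounds meet at 1, so that is the treewidth.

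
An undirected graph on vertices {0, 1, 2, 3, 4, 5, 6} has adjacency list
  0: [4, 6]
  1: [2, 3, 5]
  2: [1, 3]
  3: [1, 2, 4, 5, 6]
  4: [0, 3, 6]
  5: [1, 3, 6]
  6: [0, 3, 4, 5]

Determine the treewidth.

A width-2 tree decomposition is:
Bags: B1 = {1, 3, 5}  B2 = {3, 5, 6}  B3 = {3, 4, 6}  B4 = {0, 4, 6}  B5 = {1, 2, 3}
Tree: B1–B2, B2–B3, B3–B4, B1–B5
Every bag has size at most 3, so the width is 3 − 1 = 2 and tw(G) ≤ 2. On the other hand G contains the 3-clique {0, 4, 6}. A clique must lie in a single bag of any decomposition, so no decomposition can have width below 2. The upper and lower bounds meet at 2, so that is the treewidth.

2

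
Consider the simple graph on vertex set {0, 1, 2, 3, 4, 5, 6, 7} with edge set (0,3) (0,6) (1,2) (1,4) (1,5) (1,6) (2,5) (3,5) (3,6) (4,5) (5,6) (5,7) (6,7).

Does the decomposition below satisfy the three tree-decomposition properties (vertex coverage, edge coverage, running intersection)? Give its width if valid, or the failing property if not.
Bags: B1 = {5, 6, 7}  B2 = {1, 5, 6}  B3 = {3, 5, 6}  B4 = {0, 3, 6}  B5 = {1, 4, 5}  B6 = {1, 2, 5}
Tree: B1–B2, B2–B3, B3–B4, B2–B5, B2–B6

Vertex coverage: the bags together contain {0, 1, 2, 3, 4, 5, 6, 7}, the full vertex set. Edge coverage: each edge of G has both endpoints in at least one bag. Running intersection: for every vertex, the bags containing it form a connected subtree. All three properties hold, so this is a valid tree decomposition of width max|bag| − 1 = 2, and hence tw(G) ≤ 2.

Yes; width 2.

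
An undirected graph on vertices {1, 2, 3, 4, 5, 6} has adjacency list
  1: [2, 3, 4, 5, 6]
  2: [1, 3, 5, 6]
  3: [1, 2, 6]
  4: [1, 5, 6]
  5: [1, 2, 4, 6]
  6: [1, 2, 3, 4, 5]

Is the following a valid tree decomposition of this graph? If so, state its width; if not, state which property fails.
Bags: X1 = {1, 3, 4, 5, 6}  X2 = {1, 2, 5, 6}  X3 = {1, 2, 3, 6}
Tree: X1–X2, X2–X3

A tree decomposition must satisfy three properties: every vertex lies in some bag; for every edge, both endpoints lie together in some bag; and for every vertex, the bags containing it form a connected subtree. Here bags containing vertex 3 are not connected in the tree, so the decomposition is invalid.

No — bags containing vertex 3 are not connected in the tree.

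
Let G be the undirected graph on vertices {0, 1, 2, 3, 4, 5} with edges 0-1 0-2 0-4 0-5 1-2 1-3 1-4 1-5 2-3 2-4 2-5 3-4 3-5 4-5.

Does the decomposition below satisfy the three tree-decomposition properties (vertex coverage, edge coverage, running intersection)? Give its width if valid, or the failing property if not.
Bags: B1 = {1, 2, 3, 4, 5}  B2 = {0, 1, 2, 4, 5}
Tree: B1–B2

Yes; width 4.

Vertex coverage: the bags together contain {0, 1, 2, 3, 4, 5}, the full vertex set. Edge coverage: each edge of G has both endpoints in at least one bag. Running intersection: for every vertex, the bags containing it form a connected subtree. All three properties hold, so this is a valid tree decomposition of width max|bag| − 1 = 4, and hence tw(G) ≤ 4.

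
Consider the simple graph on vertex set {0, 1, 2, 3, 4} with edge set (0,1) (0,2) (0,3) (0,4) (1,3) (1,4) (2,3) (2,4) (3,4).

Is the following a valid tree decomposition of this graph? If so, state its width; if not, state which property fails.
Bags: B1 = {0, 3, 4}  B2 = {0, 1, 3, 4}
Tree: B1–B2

A tree decomposition must satisfy three properties: every vertex lies in some bag; for every edge, both endpoints lie together in some bag; and for every vertex, the bags containing it form a connected subtree. Here vertex 2 appears in no bag, so the decomposition is invalid.

No — vertex 2 appears in no bag.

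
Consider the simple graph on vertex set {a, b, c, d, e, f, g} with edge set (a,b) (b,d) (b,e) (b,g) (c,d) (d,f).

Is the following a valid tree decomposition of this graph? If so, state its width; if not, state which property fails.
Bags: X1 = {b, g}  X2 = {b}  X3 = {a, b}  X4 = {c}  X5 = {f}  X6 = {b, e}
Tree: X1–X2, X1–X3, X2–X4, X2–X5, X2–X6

A tree decomposition must satisfy three properties: every vertex lies in some bag; for every edge, both endpoints lie together in some bag; and for every vertex, the bags containing it form a connected subtree. Here vertex d appears in no bag, so the decomposition is invalid.

No — vertex d appears in no bag.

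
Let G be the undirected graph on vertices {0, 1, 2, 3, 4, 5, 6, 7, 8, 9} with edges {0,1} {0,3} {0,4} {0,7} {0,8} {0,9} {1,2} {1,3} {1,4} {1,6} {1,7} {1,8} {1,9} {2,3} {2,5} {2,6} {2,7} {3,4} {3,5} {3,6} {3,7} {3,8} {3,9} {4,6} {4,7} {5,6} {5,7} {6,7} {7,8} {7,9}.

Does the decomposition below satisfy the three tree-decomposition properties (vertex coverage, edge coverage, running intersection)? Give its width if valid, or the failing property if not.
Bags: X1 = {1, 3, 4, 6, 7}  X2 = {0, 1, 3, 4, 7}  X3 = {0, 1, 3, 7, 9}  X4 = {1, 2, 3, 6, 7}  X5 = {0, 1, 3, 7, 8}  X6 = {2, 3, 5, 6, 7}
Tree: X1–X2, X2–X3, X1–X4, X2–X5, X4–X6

Vertex coverage: the bags together contain {0, 1, 2, 3, 4, 5, 6, 7, 8, 9}, the full vertex set. Edge coverage: each edge of G has both endpoints in at least one bag. Running intersection: for every vertex, the bags containing it form a connected subtree. All three properties hold, so this is a valid tree decomposition of width max|bag| − 1 = 4, and hence tw(G) ≤ 4.

Yes; width 4.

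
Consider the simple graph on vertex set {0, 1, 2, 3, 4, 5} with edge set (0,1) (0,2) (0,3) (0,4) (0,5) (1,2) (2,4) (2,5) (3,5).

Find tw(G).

2

A width-2 tree decomposition is:
Bags: B1 = {0, 2, 4}  B2 = {0, 2, 5}  B3 = {0, 1, 2}  B4 = {0, 3, 5}
Tree: B1–B2, B2–B3, B2–B4
Every bag has size at most 3, so the width is 3 − 1 = 2 and tw(G) ≤ 2. On the other hand G contains the 3-clique {0, 1, 2}. A clique must lie in a single bag of any decomposition, so no decomposition can have width below 2. Hence tw(G) = 2 exactly.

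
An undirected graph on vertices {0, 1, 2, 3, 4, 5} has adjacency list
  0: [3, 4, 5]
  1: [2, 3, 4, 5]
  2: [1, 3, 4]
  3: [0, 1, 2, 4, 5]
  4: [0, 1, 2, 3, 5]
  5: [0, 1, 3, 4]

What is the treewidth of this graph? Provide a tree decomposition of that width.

Treewidth 3.
One such decomposition:
Bags: B1 = {0, 3, 4, 5}  B2 = {1, 3, 4, 5}  B3 = {1, 2, 3, 4}
Tree: B1–B2, B2–B3

The largest bag has 4 vertices, giving width 3; this decomposition certifies tw(G) ≤ 3. For the lower bound, the 4 vertices {0, 3, 4, 5} are pairwise adjacent, and any tree decomposition puts a clique entirely inside one bag — forcing width ≥ 3. The upper and lower bounds meet at 3, so that is the treewidth.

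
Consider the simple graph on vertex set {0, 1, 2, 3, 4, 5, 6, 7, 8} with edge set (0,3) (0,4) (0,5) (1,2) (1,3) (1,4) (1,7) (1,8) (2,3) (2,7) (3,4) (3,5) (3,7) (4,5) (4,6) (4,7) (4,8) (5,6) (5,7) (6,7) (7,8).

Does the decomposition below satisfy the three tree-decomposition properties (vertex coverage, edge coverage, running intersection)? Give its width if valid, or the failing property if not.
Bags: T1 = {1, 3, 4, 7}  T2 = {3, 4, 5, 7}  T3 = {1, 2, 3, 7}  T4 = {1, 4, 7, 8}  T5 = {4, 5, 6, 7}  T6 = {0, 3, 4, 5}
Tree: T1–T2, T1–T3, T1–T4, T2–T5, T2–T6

Yes; width 3.

Every vertex of G appears in some bag (union = {0, 1, 2, 3, 4, 5, 6, 7, 8}); every edge is covered by a bag; and for each vertex v the set of bags containing v is connected in the bag tree. The decomposition is therefore valid. The largest bag has 4 vertices, so the width is 3.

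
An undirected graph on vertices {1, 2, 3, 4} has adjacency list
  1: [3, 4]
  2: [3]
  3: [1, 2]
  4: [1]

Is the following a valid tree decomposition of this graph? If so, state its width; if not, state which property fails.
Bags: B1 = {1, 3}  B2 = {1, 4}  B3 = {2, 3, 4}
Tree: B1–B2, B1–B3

No — bags containing vertex 4 are not connected in the tree.

A tree decomposition must satisfy three properties: every vertex lies in some bag; for every edge, both endpoints lie together in some bag; and for every vertex, the bags containing it form a connected subtree. Here bags containing vertex 4 are not connected in the tree, so the decomposition is invalid.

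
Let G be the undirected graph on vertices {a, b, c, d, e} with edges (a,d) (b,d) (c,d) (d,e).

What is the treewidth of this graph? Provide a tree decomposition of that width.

Treewidth 1.
Bags: B1 = {d, e}  B2 = {b, d}  B3 = {c, d}  B4 = {a, d}
Tree: B1–B2, B2–B3, B3–B4

The largest bag has 2 vertices, giving width 1; this decomposition certifies tw(G) ≤ 1. Since G has at least one edge (e.g. e–d), it is not an edgeless graph, so tw(G) ≥ 1. Hence tw(G) = 1 exactly.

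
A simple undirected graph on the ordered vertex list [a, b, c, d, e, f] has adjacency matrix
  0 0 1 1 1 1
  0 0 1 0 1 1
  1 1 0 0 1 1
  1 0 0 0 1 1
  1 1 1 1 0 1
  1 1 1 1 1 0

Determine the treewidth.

3

A width-3 tree decomposition is:
Bags: B1 = {b, c, e, f}  B2 = {a, c, e, f}  B3 = {a, d, e, f}
Tree: B1–B2, B2–B3
Every bag has size at most 4, so the width is 4 − 1 = 3 and tw(G) ≤ 3. On the other hand G contains the 4-clique {a, d, e, f}. A clique must lie in a single bag of any decomposition, so no decomposition can have width below 3. Combining the bounds, tw(G) = 3.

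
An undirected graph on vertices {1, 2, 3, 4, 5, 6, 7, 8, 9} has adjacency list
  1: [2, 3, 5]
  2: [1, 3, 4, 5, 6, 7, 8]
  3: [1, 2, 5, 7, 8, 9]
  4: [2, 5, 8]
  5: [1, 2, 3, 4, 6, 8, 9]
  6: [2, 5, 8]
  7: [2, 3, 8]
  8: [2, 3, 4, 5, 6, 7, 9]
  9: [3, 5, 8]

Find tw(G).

A width-3 tree decomposition is:
Bags: B1 = {1, 2, 3, 5}  B2 = {2, 3, 5, 8}  B3 = {2, 3, 7, 8}  B4 = {2, 4, 5, 8}  B5 = {3, 5, 8, 9}  B6 = {2, 5, 6, 8}
Tree: B1–B2, B2–B3, B2–B4, B2–B5, B4–B6
The largest bag has 4 vertices, giving width 3; this decomposition certifies tw(G) ≤ 3. For the lower bound, the 4 vertices {3, 5, 8, 9} are pairwise adjacent, and any tree decomposition puts a clique entirely inside one bag — forcing width ≥ 3. Therefore the treewidth is 3.

3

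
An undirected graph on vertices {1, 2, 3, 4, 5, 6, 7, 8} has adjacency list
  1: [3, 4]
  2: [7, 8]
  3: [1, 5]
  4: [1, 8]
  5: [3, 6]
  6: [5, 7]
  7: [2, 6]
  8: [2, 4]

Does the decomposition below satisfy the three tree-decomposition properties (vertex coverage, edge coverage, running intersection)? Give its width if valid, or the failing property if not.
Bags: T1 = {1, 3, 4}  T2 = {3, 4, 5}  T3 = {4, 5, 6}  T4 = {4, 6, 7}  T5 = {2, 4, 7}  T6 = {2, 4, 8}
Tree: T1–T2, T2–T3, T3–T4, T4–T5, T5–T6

Vertex coverage: the bags together contain {1, 2, 3, 4, 5, 6, 7, 8}, the full vertex set. Edge coverage: each edge of G has both endpoints in at least one bag. Running intersection: for every vertex, the bags containing it form a connected subtree. All three properties hold, so this is a valid tree decomposition of width max|bag| − 1 = 2, and hence tw(G) ≤ 2.

Yes; width 2.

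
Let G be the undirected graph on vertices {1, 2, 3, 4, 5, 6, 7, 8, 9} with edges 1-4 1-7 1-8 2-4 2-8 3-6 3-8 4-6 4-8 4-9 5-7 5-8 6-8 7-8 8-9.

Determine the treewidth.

A width-2 tree decomposition is:
Bags: B1 = {1, 4, 8}  B2 = {4, 6, 8}  B3 = {3, 6, 8}  B4 = {4, 8, 9}  B5 = {1, 7, 8}  B6 = {5, 7, 8}  B7 = {2, 4, 8}
Tree: B1–B2, B2–B3, B1–B4, B1–B5, B5–B6, B1–B7
Every bag has size at most 3, so the width is 3 − 1 = 2 and tw(G) ≤ 2. Conversely, {3, 6, 8} is a clique of size 3, and the vertices of any clique must share a bag in every tree decomposition; so some bag has ≥ 3 vertices and tw(G) ≥ 2. Combining the bounds, tw(G) = 2.

2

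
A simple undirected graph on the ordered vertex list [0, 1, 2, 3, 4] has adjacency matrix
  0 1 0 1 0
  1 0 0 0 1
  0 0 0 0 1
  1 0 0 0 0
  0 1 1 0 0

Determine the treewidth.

1

A width-1 tree decomposition is:
Bags: B1 = {0, 1}  B2 = {1, 4}  B3 = {2, 4}  B4 = {0, 3}
Tree: B1–B2, B2–B3, B1–B4
Each bag holds 2 vertices, so the decomposition has width 1, which upper-bounds the treewidth. Since G has at least one edge (e.g. 1–0), it is not an edgeless graph, so tw(G) ≥ 1. Hence tw(G) = 1 exactly.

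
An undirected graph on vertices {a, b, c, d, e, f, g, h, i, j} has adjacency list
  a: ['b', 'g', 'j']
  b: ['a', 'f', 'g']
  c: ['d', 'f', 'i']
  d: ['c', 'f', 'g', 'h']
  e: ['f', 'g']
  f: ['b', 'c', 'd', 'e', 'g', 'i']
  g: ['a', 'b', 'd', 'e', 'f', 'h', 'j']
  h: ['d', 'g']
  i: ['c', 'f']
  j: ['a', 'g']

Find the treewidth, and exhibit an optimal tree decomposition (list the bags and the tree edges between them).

Treewidth 2.
One optimal decomposition is:
Bags: B1 = {d, f, g}  B2 = {b, f, g}  B3 = {d, g, h}  B4 = {e, f, g}  B5 = {a, b, g}  B6 = {a, g, j}  B7 = {c, d, f}  B8 = {c, f, i}
Tree: B1–B2, B1–B3, B2–B4, B2–B5, B5–B6, B1–B7, B7–B8

Each bag holds 3 vertices, so the decomposition has width 2, which upper-bounds the treewidth. Conversely, {a, g, j} is a clique of size 3, and the vertices of any clique must share a bag in every tree decomposition; so some bag has ≥ 3 vertices and tw(G) ≥ 2. The upper and lower bounds meet at 2, so that is the treewidth.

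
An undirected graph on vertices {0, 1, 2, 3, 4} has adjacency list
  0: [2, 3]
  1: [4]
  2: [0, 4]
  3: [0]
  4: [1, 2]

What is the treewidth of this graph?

1

A width-1 tree decomposition is:
Bags: B1 = {0, 3}  B2 = {0, 2}  B3 = {2, 4}  B4 = {1, 4}
Tree: B1–B2, B2–B3, B3–B4
Each bag holds 2 vertices, so the decomposition has width 1, which upper-bounds the treewidth. Since G has at least one edge (e.g. 3–0), it is not an edgeless graph, so tw(G) ≥ 1. Hence tw(G) = 1 exactly.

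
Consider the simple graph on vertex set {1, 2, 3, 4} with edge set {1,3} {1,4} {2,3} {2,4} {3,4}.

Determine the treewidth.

A width-2 tree decomposition is:
Bags: B1 = {1, 3, 4}  B2 = {2, 3, 4}
Tree: B1–B2
The largest bag has 3 vertices, giving width 2; this decomposition certifies tw(G) ≤ 2. Conversely, {1, 3, 4} is a clique of size 3, and the vertices of any clique must share a bag in every tree decomposition; so some bag has ≥ 3 vertices and tw(G) ≥ 2. The upper and lower bounds meet at 2, so that is the treewidth.

2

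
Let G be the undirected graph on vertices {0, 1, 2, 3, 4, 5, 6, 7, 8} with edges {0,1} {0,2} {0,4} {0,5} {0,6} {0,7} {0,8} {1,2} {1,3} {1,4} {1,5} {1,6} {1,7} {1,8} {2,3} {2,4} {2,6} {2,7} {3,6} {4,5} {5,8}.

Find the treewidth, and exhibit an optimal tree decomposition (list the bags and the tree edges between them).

Every bag has size at most 4, so the width is 4 − 1 = 3 and tw(G) ≤ 3. Conversely, {0, 1, 5, 8} is a clique of size 4, and the vertices of any clique must share a bag in every tree decomposition; so some bag has ≥ 4 vertices and tw(G) ≥ 3. The upper and lower bounds meet at 3, so that is the treewidth.

Treewidth 3.
Bags: B1 = {0, 1, 2, 6}  B2 = {0, 1, 2, 4}  B3 = {1, 2, 3, 6}  B4 = {0, 1, 4, 5}  B5 = {0, 1, 5, 8}  B6 = {0, 1, 2, 7}
Tree: B1–B2, B1–B3, B2–B4, B4–B5, B2–B6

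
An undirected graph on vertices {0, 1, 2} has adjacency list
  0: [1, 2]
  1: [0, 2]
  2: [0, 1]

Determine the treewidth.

2

A width-2 tree decomposition is:
Bags: B1 = {0, 1, 2}
Tree: (single bag)
A single bag containing all 3 vertices is trivially a valid decomposition of width 2. For the lower bound, the 3 vertices {0, 1, 2} are pairwise adjacent, and any tree decomposition puts a clique entirely inside one bag — forcing width ≥ 2. Combining the bounds, tw(G) = 2.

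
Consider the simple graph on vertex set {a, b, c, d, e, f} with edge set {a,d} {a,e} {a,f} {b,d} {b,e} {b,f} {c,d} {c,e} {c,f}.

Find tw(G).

3

A width-3 tree decomposition is:
Bags: B1 = {a, b, c, f}  B2 = {a, b, c, d}  B3 = {a, b, c, e}
Tree: B1–B2, B2–B3
The largest bag has 4 vertices, giving width 3; this decomposition certifies tw(G) ≤ 3. For the lower bound: the 4 vertex sets {b,f}, {a,d}, {c}, {e} are disjoint, each induces a connected subgraph, and every pair is joined by at least one edge of G. Contracting each set to a single vertex therefore yields K_{4} as a minor, and since treewidth is minor-monotone, tw(G) ≥ tw(K_{4}) = 3. The upper and lower bounds meet at 3, so that is the treewidth.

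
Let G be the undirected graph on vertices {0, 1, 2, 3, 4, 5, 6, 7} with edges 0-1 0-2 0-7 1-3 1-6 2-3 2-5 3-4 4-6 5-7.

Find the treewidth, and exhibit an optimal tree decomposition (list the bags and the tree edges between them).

Each bag holds 3 vertices, so the decomposition has width 2, which upper-bounds the treewidth. Since 5–7–0–2–5 is a cycle in G, G is not acyclic. Forests are exactly the graphs of treewidth ≤ 1, so tw(G) ≥ 2. Hence tw(G) = 2 exactly.

Treewidth 2.
Bags: B1 = {2, 5, 7}  B2 = {0, 2, 7}  B3 = {0, 2, 3}  B4 = {0, 1, 3}  B5 = {1, 3, 4}  B6 = {1, 4, 6}
Tree: B1–B2, B2–B3, B3–B4, B4–B5, B5–B6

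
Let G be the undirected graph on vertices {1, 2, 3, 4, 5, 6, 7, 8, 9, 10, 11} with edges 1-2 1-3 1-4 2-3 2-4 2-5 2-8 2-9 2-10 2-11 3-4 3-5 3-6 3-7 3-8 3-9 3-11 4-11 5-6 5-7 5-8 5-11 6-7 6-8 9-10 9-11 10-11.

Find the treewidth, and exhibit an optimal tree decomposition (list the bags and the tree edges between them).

The largest bag has 4 vertices, giving width 3; this decomposition certifies tw(G) ≤ 3. Conversely, {2, 9, 10, 11} is a clique of size 4, and the vertices of any clique must share a bag in every tree decomposition; so some bag has ≥ 4 vertices and tw(G) ≥ 3. Hence tw(G) = 3 exactly.

Treewidth 3.
One such decomposition:
Bags: B1 = {2, 3, 5, 11}  B2 = {2, 3, 4, 11}  B3 = {2, 3, 5, 8}  B4 = {1, 2, 3, 4}  B5 = {2, 3, 9, 11}  B6 = {3, 5, 6, 8}  B7 = {2, 9, 10, 11}  B8 = {3, 5, 6, 7}
Tree: B1–B2, B1–B3, B2–B4, B2–B5, B3–B6, B5–B7, B6–B8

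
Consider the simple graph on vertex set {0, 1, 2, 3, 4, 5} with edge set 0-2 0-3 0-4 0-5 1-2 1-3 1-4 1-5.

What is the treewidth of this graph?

A width-2 tree decomposition is:
Bags: B1 = {0, 1, 4}  B2 = {0, 1, 2}  B3 = {0, 1, 5}  B4 = {0, 1, 3}
Tree: B1–B2, B2–B3, B3–B4
Each bag holds 3 vertices, so the decomposition has width 2, which upper-bounds the treewidth. Since 4–1–2–0–4 is a cycle in G, G is not acyclic. Forests are exactly the graphs of treewidth ≤ 1, so tw(G) ≥ 2. The upper and lower bounds meet at 2, so that is the treewidth.

2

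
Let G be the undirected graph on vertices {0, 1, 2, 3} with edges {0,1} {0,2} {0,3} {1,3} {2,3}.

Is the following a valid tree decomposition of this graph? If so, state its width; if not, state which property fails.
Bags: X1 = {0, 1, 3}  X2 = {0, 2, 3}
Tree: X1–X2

Checking the three conditions: (i) the bags cover all of {0, 1, 2, 3}; (ii) for each edge, some bag contains both endpoints; (iii) the bags containing any fixed vertex form a subtree. All hold, so the decomposition is valid with width 3 − 1 = 2.

Yes; width 2.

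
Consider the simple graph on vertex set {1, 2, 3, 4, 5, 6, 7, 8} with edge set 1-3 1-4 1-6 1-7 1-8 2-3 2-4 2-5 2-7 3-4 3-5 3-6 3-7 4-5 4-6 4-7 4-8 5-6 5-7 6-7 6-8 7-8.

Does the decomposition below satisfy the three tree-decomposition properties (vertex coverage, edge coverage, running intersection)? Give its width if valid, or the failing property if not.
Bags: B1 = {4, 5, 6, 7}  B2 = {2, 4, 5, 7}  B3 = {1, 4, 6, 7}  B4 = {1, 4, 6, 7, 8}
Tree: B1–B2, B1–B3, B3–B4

No — vertex 3 appears in no bag.

A tree decomposition must satisfy three properties: every vertex lies in some bag; for every edge, both endpoints lie together in some bag; and for every vertex, the bags containing it form a connected subtree. Here vertex 3 appears in no bag, so the decomposition is invalid.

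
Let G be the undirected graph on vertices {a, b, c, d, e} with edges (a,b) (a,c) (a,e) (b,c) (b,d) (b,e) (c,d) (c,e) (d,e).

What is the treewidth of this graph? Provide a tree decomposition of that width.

Each bag holds 4 vertices, so the decomposition has width 3, which upper-bounds the treewidth. For the lower bound, the 4 vertices {b, c, d, e} are pairwise adjacent, and any tree decomposition puts a clique entirely inside one bag — forcing width ≥ 3. Hence tw(G) = 3 exactly.

Treewidth 3.
One optimal decomposition is:
Bags: B1 = {b, c, d, e}  B2 = {a, b, c, e}
Tree: B1–B2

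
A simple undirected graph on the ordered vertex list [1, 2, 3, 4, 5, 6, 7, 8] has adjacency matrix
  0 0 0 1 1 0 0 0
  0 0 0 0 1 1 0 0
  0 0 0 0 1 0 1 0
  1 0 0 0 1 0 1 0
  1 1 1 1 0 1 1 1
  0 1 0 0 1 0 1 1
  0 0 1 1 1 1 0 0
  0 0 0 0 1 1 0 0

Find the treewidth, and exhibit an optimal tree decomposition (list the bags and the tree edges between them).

Treewidth 2.
One such decomposition:
Bags: B1 = {4, 5, 7}  B2 = {5, 6, 7}  B3 = {2, 5, 6}  B4 = {1, 4, 5}  B5 = {5, 6, 8}  B6 = {3, 5, 7}
Tree: B1–B2, B2–B3, B1–B4, B3–B5, B1–B6

Each bag holds 3 vertices, so the decomposition has width 2, which upper-bounds the treewidth. On the other hand G contains the 3-clique {1, 4, 5}. A clique must lie in a single bag of any decomposition, so no decomposition can have width below 2. Therefore the treewidth is 2.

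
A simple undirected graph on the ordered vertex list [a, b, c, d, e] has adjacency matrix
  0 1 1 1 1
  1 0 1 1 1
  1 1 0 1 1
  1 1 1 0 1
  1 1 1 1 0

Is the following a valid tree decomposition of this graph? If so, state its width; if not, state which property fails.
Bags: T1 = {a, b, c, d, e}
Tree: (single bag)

Yes; width 4.

Every vertex of G appears in some bag (union = {a, b, c, d, e}); every edge is covered by a bag; and for each vertex v the set of bags containing v is connected in the bag tree. The decomposition is therefore valid. The largest bag has 5 vertices, so the width is 4.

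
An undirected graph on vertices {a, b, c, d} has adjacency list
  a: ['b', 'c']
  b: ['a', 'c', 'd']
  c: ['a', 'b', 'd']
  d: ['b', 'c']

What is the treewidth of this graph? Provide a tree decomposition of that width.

Treewidth 2.
Bags: B1 = {b, c, d}  B2 = {a, b, c}
Tree: B1–B2

Every bag has size at most 3, so the width is 3 − 1 = 2 and tw(G) ≤ 2. On the other hand G contains the 3-clique {b, c, d}. A clique must lie in a single bag of any decomposition, so no decomposition can have width below 2. The upper and lower bounds meet at 2, so that is the treewidth.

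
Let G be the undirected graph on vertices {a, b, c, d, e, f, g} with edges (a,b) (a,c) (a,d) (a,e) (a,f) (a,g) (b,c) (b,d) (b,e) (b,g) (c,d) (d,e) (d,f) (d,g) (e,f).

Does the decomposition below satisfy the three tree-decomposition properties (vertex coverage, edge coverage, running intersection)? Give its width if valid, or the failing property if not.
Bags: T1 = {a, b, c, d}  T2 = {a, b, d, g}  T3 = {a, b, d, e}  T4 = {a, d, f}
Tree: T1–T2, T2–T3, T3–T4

No — edge (e,f) lies in no bag.

A tree decomposition must satisfy three properties: every vertex lies in some bag; for every edge, both endpoints lie together in some bag; and for every vertex, the bags containing it form a connected subtree. Here edge (e,f) lies in no bag, so the decomposition is invalid.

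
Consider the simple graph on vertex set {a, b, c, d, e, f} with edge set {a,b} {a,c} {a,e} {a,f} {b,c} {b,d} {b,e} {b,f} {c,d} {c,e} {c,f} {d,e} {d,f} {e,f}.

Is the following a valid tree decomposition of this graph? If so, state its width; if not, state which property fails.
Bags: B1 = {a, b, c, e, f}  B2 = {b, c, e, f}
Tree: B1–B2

A tree decomposition must satisfy three properties: every vertex lies in some bag; for every edge, both endpoints lie together in some bag; and for every vertex, the bags containing it form a connected subtree. Here vertex d appears in no bag, so the decomposition is invalid.

No — vertex d appears in no bag.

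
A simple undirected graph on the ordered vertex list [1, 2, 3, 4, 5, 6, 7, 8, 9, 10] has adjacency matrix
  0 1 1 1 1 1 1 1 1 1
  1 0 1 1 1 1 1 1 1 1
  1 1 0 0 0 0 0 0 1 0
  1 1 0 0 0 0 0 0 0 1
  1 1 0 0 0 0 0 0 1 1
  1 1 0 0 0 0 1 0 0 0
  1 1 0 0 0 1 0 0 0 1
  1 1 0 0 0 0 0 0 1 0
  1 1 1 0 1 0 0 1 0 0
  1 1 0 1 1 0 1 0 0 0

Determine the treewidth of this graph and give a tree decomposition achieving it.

Treewidth 3.
One such decomposition:
Bags: B1 = {1, 2, 5, 10}  B2 = {1, 2, 4, 10}  B3 = {1, 2, 5, 9}  B4 = {1, 2, 8, 9}  B5 = {1, 2, 7, 10}  B6 = {1, 2, 3, 9}  B7 = {1, 2, 6, 7}
Tree: B1–B2, B1–B3, B3–B4, B1–B5, B4–B6, B5–B7

The largest bag has 4 vertices, giving width 3; this decomposition certifies tw(G) ≤ 3. On the other hand G contains the 4-clique {1, 2, 4, 10}. A clique must lie in a single bag of any decomposition, so no decomposition can have width below 3. Therefore the treewidth is 3.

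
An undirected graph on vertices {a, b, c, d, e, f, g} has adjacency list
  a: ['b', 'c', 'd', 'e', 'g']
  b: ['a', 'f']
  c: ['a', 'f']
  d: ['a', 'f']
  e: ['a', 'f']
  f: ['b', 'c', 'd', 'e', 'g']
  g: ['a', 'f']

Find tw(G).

2

A width-2 tree decomposition is:
Bags: B1 = {a, f, g}  B2 = {a, c, f}  B3 = {a, b, f}  B4 = {a, e, f}  B5 = {a, d, f}
Tree: B1–B2, B2–B3, B3–B4, B4–B5
Every bag has size at most 3, so the width is 3 − 1 = 2 and tw(G) ≤ 2. Since f–g–a–c–f is a cycle in G, G is not acyclic. Forests are exactly the graphs of treewidth ≤ 1, so tw(G) ≥ 2. Hence tw(G) = 2 exactly.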